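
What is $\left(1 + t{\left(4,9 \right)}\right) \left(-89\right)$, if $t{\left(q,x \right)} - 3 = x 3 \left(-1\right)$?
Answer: $2047$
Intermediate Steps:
$t{\left(q,x \right)} = 3 - 3 x$ ($t{\left(q,x \right)} = 3 + x 3 \left(-1\right) = 3 + 3 x \left(-1\right) = 3 - 3 x$)
$\left(1 + t{\left(4,9 \right)}\right) \left(-89\right) = \left(1 + \left(3 - 27\right)\right) \left(-89\right) = \left(1 - 24\right) \left(-89\right) = \left(-23\right) \left(-89\right) = 2047$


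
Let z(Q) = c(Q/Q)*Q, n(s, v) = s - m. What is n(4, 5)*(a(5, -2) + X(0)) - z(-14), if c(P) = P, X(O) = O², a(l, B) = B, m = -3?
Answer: 0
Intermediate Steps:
n(s, v) = 3 + s (n(s, v) = s - 1*(-3) = s + 3 = 3 + s)
z(Q) = Q (z(Q) = (Q/Q)*Q = 1*Q = Q)
n(4, 5)*(a(5, -2) + X(0)) - z(-14) = (3 + 4)*(-2 + 0²) - 1*(-14) = 7*(-2 + 0) + 14 = 7*(-2) + 14 = -14 + 14 = 0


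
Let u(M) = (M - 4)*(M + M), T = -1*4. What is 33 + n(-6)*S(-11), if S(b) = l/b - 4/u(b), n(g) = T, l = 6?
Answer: 5813/165 ≈ 35.230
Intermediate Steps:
T = -4
n(g) = -4
u(M) = 2*M*(-4 + M) (u(M) = (-4 + M)*(2*M) = 2*M*(-4 + M))
S(b) = 6/b - 2/(b*(-4 + b)) (S(b) = 6/b - 4*1/(2*b*(-4 + b)) = 6/b - 2/(b*(-4 + b)))
33 + n(-6)*S(-11) = 33 - 8*(-13 + 3*(-11))/((-11)*(-4 - 11)) = 33 - 8*(-1)*(-13 - 33)/(11*(-15)) = 33 - 8*(-1)*(-1)*(-46)/(11*15) = 33 - 4*(-92/165) = 33 + 368/165 = 5813/165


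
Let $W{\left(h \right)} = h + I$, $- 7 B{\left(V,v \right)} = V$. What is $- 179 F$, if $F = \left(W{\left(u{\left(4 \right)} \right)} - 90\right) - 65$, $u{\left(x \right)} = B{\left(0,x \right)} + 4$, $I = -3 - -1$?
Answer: $27387$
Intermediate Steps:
$B{\left(V,v \right)} = - \frac{V}{7}$
$I = -2$ ($I = -3 + 1 = -2$)
$u{\left(x \right)} = 4$ ($u{\left(x \right)} = \left(- \frac{1}{7}\right) 0 + 4 = 0 + 4 = 4$)
$W{\left(h \right)} = -2 + h$ ($W{\left(h \right)} = h - 2 = -2 + h$)
$F = -153$ ($F = \left(\left(-2 + 4\right) - 90\right) - 65 = \left(2 - 90\right) - 65 = -88 - 65 = -153$)
$- 179 F = \left(-179\right) \left(-153\right) = 27387$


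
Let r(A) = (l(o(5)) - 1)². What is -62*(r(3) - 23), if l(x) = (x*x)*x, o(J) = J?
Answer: -951886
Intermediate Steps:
l(x) = x³ (l(x) = x²*x = x³)
r(A) = 15376 (r(A) = (5³ - 1)² = (125 - 1)² = 124² = 15376)
-62*(r(3) - 23) = -62*(15376 - 23) = -62*15353 = -951886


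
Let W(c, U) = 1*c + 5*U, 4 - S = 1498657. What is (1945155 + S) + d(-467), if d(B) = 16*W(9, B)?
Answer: 409286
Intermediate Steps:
S = -1498653 (S = 4 - 1*1498657 = 4 - 1498657 = -1498653)
W(c, U) = c + 5*U
d(B) = 144 + 80*B (d(B) = 16*(9 + 5*B) = 144 + 80*B)
(1945155 + S) + d(-467) = (1945155 - 1498653) + (144 + 80*(-467)) = 446502 + (144 - 37360) = 446502 - 37216 = 409286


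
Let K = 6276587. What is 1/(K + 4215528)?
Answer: 1/10492115 ≈ 9.5310e-8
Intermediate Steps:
1/(K + 4215528) = 1/(6276587 + 4215528) = 1/10492115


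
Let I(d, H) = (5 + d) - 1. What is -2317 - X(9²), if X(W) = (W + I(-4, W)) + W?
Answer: -2479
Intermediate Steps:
I(d, H) = 4 + d
X(W) = 2*W (X(W) = (W + (4 - 4)) + W = (W + 0) + W = W + W = 2*W)
-2317 - X(9²) = -2317 - 2*9² = -2317 - 2*81 = -2317 - 1*162 = -2317 - 162 = -2479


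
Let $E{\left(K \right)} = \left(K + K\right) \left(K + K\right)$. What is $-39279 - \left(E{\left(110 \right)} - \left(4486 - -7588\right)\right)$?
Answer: $-75605$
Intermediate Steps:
$E{\left(K \right)} = 4 K^{2}$ ($E{\left(K \right)} = 2 K 2 K = 4 K^{2}$)
$-39279 - \left(E{\left(110 \right)} - \left(4486 - -7588\right)\right) = -39279 - \left(4 \cdot 110^{2} - \left(4486 - -7588\right)\right) = -39279 - \left(4 \cdot 12100 - \left(4486 + 7588\right)\right) = -39279 - \left(48400 - 12074\right) = -39279 - 36326 = -75605$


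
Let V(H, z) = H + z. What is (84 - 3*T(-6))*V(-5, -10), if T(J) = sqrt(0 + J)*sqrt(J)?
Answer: -1530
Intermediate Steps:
T(J) = J (T(J) = sqrt(J)*sqrt(J) = J)
(84 - 3*T(-6))*V(-5, -10) = (84 - 3*(-6))*(-5 - 10) = (84 + 18)*(-15) = 102*(-15) = -1530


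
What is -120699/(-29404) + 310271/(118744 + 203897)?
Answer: 48065654543/9486935964 ≈ 5.0665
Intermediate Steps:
-120699/(-29404) + 310271/(118744 + 203897) = -120699*(-1/29404) + 310271/322641 = 120699/29404 + 310271*(1/322641) = 120699/29404 + 310271/322641 = 48065654543/9486935964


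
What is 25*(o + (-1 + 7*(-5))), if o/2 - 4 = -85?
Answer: -4950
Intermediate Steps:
o = -162 (o = 8 + 2*(-85) = 8 - 170 = -162)
25*(o + (-1 + 7*(-5))) = 25*(-162 + (-1 + 7*(-5))) = 25*(-162 + (-1 - 35)) = 25*(-162 - 36) = 25*(-198) = -4950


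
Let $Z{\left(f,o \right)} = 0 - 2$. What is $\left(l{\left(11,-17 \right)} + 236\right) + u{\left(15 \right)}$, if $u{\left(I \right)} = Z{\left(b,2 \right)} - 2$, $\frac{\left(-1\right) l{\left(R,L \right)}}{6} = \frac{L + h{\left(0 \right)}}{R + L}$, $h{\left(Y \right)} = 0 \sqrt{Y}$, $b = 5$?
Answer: $215$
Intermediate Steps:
$h{\left(Y \right)} = 0$
$Z{\left(f,o \right)} = -2$
$l{\left(R,L \right)} = - \frac{6 L}{L + R}$ ($l{\left(R,L \right)} = - 6 \frac{L + 0}{R + L} = - 6 \frac{L}{L + R} = - \frac{6 L}{L + R}$)
$u{\left(I \right)} = -4$ ($u{\left(I \right)} = -2 - 2 = -4$)
$\left(l{\left(11,-17 \right)} + 236\right) + u{\left(15 \right)} = \left(\left(-6\right) \left(-17\right) \frac{1}{-17 + 11} + 236\right) - 4 = \left(\left(-6\right) \left(-17\right) \frac{1}{-6} + 236\right) - 4 = \left(\left(-6\right) \left(-17\right) \left(- \frac{1}{6}\right) + 236\right) - 4 = \left(-17 + 236\right) - 4 = 219 - 4 = 215$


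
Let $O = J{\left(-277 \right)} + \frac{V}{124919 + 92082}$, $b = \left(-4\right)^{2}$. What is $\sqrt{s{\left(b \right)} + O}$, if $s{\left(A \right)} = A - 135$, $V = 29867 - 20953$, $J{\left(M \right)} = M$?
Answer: $\frac{i \sqrt{18645481517482}}{217001} \approx 19.899 i$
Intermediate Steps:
$V = 8914$
$b = 16$
$s{\left(A \right)} = -135 + A$
$O = - \frac{60100363}{217001}$ ($O = -277 + \frac{8914}{124919 + 92082} = -277 + \frac{8914}{217001} = - \frac{60100363}{217001} \approx -276.96$)
$\sqrt{s{\left(b \right)} + O} = \sqrt{\left(-135 + 16\right) - \frac{60100363}{217001}} = \sqrt{-119 - \frac{60100363}{217001}} = \sqrt{- \frac{85923482}{217001}} = \frac{i \sqrt{18645481517482}}{217001}$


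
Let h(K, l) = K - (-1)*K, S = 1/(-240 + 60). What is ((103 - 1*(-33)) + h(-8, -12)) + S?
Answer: 21599/180 ≈ 119.99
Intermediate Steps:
S = -1/180 (S = 1/(-180) = -1/180 ≈ -0.0055556)
h(K, l) = 2*K (h(K, l) = K + K = 2*K)
((103 - 1*(-33)) + h(-8, -12)) + S = ((103 - 1*(-33)) + 2*(-8)) - 1/180 = ((103 + 33) - 16) - 1/180 = (136 - 16) - 1/180 = 120 - 1/180 = 21599/180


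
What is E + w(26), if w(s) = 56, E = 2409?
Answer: 2465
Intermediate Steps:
E + w(26) = 2409 + 56 = 2465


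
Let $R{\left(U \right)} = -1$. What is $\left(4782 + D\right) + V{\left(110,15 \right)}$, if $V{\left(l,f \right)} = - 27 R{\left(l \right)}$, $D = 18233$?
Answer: $23042$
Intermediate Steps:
$V{\left(l,f \right)} = 27$ ($V{\left(l,f \right)} = \left(-27\right) \left(-1\right) = 27$)
$\left(4782 + D\right) + V{\left(110,15 \right)} = \left(4782 + 18233\right) + 27 = 23015 + 27 = 23042$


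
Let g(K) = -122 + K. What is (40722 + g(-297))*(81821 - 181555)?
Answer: -4019579402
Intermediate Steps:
(40722 + g(-297))*(81821 - 181555) = (40722 + (-122 - 297))*(81821 - 181555) = (40722 - 419)*(-99734) = 40303*(-99734) = -4019579402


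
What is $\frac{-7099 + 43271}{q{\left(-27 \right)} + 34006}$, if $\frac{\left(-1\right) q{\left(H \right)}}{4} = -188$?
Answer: $\frac{18086}{17379} \approx 1.0407$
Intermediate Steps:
$q{\left(H \right)} = 752$ ($q{\left(H \right)} = \left(-4\right) \left(-188\right) = 752$)
$\frac{-7099 + 43271}{q{\left(-27 \right)} + 34006} = \frac{-7099 + 43271}{752 + 34006} = \frac{36172}{34758} = 36172 \cdot \frac{1}{34758} = \frac{18086}{17379}$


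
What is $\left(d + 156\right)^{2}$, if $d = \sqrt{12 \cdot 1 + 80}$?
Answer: $24428 + 624 \sqrt{23} \approx 27421.0$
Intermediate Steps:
$d = 2 \sqrt{23}$ ($d = \sqrt{12 + 80} = \sqrt{92} = 2 \sqrt{23} \approx 9.5917$)
$\left(d + 156\right)^{2} = \left(2 \sqrt{23} + 156\right)^{2} = \left(156 + 2 \sqrt{23}\right)^{2}$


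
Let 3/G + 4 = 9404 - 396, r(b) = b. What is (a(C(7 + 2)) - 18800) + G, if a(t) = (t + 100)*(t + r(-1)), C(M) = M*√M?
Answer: -139543989/9004 ≈ -15498.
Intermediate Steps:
C(M) = M^(3/2)
G = 3/9004 (G = 3/(-4 + (9404 - 396)) = 3/(-4 + 9008) = 3/9004 ≈ 0.00033319)
a(t) = (-1 + t)*(100 + t) (a(t) = (t + 100)*(t - 1) = (100 + t)*(-1 + t) = (-1 + t)*(100 + t))
(a(C(7 + 2)) - 18800) + G = ((-100 + ((7 + 2)^(3/2))² + 99*(7 + 2)^(3/2)) - 18800) + 3/9004 = ((-100 + (9^(3/2))² + 99*9^(3/2)) - 18800) + 3/9004 = ((-100 + 27² + 99*27) - 18800) + 3/9004 = ((-100 + 729 + 2673) - 18800) + 3/9004 = (3302 - 18800) + 3/9004 = -15498 + 3/9004 = -139543989/9004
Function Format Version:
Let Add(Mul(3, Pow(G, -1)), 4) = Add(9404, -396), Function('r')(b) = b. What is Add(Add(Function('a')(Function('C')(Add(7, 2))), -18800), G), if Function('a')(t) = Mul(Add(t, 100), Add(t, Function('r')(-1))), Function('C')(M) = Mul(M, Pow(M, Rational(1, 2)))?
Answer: Rational(-139543989, 9004) ≈ -15498.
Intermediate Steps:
Function('C')(M) = Pow(M, Rational(3, 2))
G = Rational(3, 9004) (G = Mul(3, Pow(Add(-4, Add(9404, -396)), -1)) = Mul(3, Pow(Add(-4, 9008), -1)) = Mul(3, Pow(9004, -1)) = Mul(3, Rational(1, 9004)) = Rational(3, 9004) ≈ 0.00033319)
Function('a')(t) = Mul(Add(-1, t), Add(100, t)) (Function('a')(t) = Mul(Add(t, 100), Add(t, -1)) = Mul(Add(100, t), Add(-1, t)) = Mul(Add(-1, t), Add(100, t)))
Add(Add(Function('a')(Function('C')(Add(7, 2))), -18800), G) = Add(Add(Add(-100, Pow(Pow(Add(7, 2), Rational(3, 2)), 2), Mul(99, Pow(Add(7, 2), Rational(3, 2)))), -18800), Rational(3, 9004)) = Add(Add(Add(-100, Pow(Pow(9, Rational(3, 2)), 2), Mul(99, Pow(9, Rational(3, 2)))), -18800), Rational(3, 9004)) = Add(Add(Add(-100, Pow(27, 2), Mul(99, 27)), -18800), Rational(3, 9004)) = Add(Add(Add(-100, 729, 2673), -18800), Rational(3, 9004)) = Add(Add(3302, -18800), Rational(3, 9004)) = Add(-15498, Rational(3, 9004)) = Rational(-139543989, 9004)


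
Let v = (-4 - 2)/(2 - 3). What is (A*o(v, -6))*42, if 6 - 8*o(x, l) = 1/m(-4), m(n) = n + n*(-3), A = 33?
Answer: 32571/32 ≈ 1017.8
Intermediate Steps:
m(n) = -2*n (m(n) = n - 3*n = -2*n)
v = 6 (v = -6/(-1) = -6*(-1) = 6)
o(x, l) = 47/64 (o(x, l) = ¾ - 1/(8*((-2*(-4)))) = ¾ - ⅛/8 = ¾ - ⅛*⅛ = ¾ - 1/64 = 47/64)
(A*o(v, -6))*42 = (33*(47/64))*42 = (1551/64)*42 = 32571/32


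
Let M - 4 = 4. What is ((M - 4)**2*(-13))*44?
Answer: -9152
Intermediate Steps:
M = 8 (M = 4 + 4 = 8)
((M - 4)**2*(-13))*44 = ((8 - 4)**2*(-13))*44 = (4**2*(-13))*44 = (16*(-13))*44 = -208*44 = -9152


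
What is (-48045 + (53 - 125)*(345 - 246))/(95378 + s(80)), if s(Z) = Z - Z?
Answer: -55173/95378 ≈ -0.57847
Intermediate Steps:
s(Z) = 0
(-48045 + (53 - 125)*(345 - 246))/(95378 + s(80)) = (-48045 + (53 - 125)*(345 - 246))/(95378 + 0) = (-48045 - 72*99)/95378 = (-48045 - 7128)*(1/95378) = -55173*1/95378 = -55173/95378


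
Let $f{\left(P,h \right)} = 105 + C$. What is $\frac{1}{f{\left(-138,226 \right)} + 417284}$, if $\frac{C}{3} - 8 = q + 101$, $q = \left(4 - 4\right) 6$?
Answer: $\frac{1}{417716} \approx 2.394 \cdot 10^{-6}$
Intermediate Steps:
$q = 0$ ($q = 0 \cdot 6 = 0$)
$C = 327$ ($C = 24 + 3 \left(0 + 101\right) = 24 + 3 \cdot 101 = 24 + 303 = 327$)
$f{\left(P,h \right)} = 432$ ($f{\left(P,h \right)} = 105 + 327 = 432$)
$\frac{1}{f{\left(-138,226 \right)} + 417284} = \frac{1}{432 + 417284} = \frac{1}{417716}$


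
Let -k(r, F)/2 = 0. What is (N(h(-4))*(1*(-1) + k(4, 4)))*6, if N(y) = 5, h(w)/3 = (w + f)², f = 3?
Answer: -30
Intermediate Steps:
k(r, F) = 0 (k(r, F) = -2*0 = 0)
h(w) = 3*(3 + w)² (h(w) = 3*(w + 3)² = 3*(3 + w)²)
(N(h(-4))*(1*(-1) + k(4, 4)))*6 = (5*(1*(-1) + 0))*6 = (5*(-1 + 0))*6 = (5*(-1))*6 = -5*6 = -30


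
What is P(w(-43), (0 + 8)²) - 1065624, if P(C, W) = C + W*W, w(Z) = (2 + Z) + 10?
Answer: -1061559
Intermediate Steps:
w(Z) = 12 + Z
P(C, W) = C + W²
P(w(-43), (0 + 8)²) - 1065624 = ((12 - 43) + ((0 + 8)²)²) - 1065624 = (-31 + (8²)²) - 1065624 = (-31 + 64²) - 1065624 = (-31 + 4096) - 1065624 = 4065 - 1065624 = -1061559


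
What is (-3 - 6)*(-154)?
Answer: 1386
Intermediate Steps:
(-3 - 6)*(-154) = -9*(-154) = 1386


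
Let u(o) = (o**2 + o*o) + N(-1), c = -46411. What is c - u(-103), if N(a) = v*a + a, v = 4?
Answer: -67624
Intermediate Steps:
N(a) = 5*a (N(a) = 4*a + a = 5*a)
u(o) = -5 + 2*o**2 (u(o) = (o**2 + o*o) + 5*(-1) = (o**2 + o**2) - 5 = 2*o**2 - 5 = -5 + 2*o**2)
c - u(-103) = -46411 - (-5 + 2*(-103)**2) = -46411 - (-5 + 2*10609) = -46411 - (-5 + 21218) = -46411 - 1*21213 = -46411 - 21213 = -67624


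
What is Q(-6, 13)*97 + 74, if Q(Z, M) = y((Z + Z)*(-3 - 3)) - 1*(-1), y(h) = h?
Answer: 7155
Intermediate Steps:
Q(Z, M) = 1 - 12*Z (Q(Z, M) = (Z + Z)*(-3 - 3) - 1*(-1) = (2*Z)*(-6) + 1 = -12*Z + 1 = 1 - 12*Z)
Q(-6, 13)*97 + 74 = (1 - 12*(-6))*97 + 74 = (1 + 72)*97 + 74 = 73*97 + 74 = 7081 + 74 = 7155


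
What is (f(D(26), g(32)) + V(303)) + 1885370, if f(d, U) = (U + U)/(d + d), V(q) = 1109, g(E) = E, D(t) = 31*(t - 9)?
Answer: 994174465/527 ≈ 1.8865e+6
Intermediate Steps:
D(t) = -279 + 31*t (D(t) = 31*(-9 + t) = -279 + 31*t)
f(d, U) = U/d (f(d, U) = (2*U)/((2*d)) = (2*U)*(1/(2*d)) = U/d)
(f(D(26), g(32)) + V(303)) + 1885370 = (32/(-279 + 31*26) + 1109) + 1885370 = (32/(-279 + 806) + 1109) + 1885370 = (32/527 + 1109) + 1885370 = 584475/527 + 1885370 = 994174465/527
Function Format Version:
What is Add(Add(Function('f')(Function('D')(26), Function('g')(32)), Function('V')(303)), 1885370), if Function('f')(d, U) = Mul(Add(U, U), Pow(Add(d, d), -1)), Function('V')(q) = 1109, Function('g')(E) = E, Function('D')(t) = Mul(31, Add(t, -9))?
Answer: Rational(994174465, 527) ≈ 1.8865e+6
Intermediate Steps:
Function('D')(t) = Add(-279, Mul(31, t)) (Function('D')(t) = Mul(31, Add(-9, t)) = Add(-279, Mul(31, t)))
Function('f')(d, U) = Mul(U, Pow(d, -1)) (Function('f')(d, U) = Mul(Mul(2, U), Pow(Mul(2, d), -1)) = Mul(Mul(2, U), Mul(Rational(1, 2), Pow(d, -1))) = Mul(U, Pow(d, -1)))
Add(Add(Function('f')(Function('D')(26), Function('g')(32)), Function('V')(303)), 1885370) = Add(Add(Mul(32, Pow(Add(-279, Mul(31, 26)), -1)), 1109), 1885370) = Add(Add(Mul(32, Pow(Add(-279, 806), -1)), 1109), 1885370) = Add(Add(Mul(32, Pow(527, -1)), 1109), 1885370) = Add(Add(Mul(32, Rational(1, 527)), 1109), 1885370) = Add(Add(Rational(32, 527), 1109), 1885370) = Add(Rational(584475, 527), 1885370) = Rational(994174465, 527)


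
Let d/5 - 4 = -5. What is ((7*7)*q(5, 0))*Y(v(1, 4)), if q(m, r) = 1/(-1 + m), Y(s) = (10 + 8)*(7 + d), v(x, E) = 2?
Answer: 441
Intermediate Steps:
d = -5 (d = 20 + 5*(-5) = 20 - 25 = -5)
Y(s) = 36 (Y(s) = (10 + 8)*(7 - 5) = 18*2 = 36)
((7*7)*q(5, 0))*Y(v(1, 4)) = ((7*7)/(-1 + 5))*36 = (49/4)*36 = 441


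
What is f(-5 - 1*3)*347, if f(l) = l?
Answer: -2776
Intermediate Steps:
f(-5 - 1*3)*347 = (-5 - 1*3)*347 = (-5 - 3)*347 = -8*347 = -2776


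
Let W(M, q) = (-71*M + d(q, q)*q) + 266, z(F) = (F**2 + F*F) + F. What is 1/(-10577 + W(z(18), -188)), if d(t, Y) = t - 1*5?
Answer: -1/21313 ≈ -4.6920e-5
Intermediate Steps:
d(t, Y) = -5 + t (d(t, Y) = t - 5 = -5 + t)
z(F) = F + 2*F**2 (z(F) = (F**2 + F**2) + F = 2*F**2 + F = F + 2*F**2)
W(M, q) = 266 - 71*M + q*(-5 + q) (W(M, q) = (-71*M + (-5 + q)*q) + 266 = (-71*M + q*(-5 + q)) + 266 = 266 - 71*M + q*(-5 + q))
1/(-10577 + W(z(18), -188)) = 1/(-10577 + (266 - 1278*(1 + 2*18) - 188*(-5 - 188))) = 1/(-10577 + (266 - 1278*(1 + 36) - 188*(-193))) = 1/(-10577 + (266 - 1278*37 + 36284)) = 1/(-10577 + (266 - 71*666 + 36284)) = 1/(-10577 + (266 - 47286 + 36284)) = 1/(-10577 - 10736) = 1/(-21313) = -1/21313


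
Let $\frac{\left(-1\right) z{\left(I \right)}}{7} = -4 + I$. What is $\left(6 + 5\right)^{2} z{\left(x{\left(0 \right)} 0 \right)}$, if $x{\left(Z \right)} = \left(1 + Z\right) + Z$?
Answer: $3388$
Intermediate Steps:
$x{\left(Z \right)} = 1 + 2 Z$
$z{\left(I \right)} = 28 - 7 I$ ($z{\left(I \right)} = - 7 \left(-4 + I\right) = 28 - 7 I$)
$\left(6 + 5\right)^{2} z{\left(x{\left(0 \right)} 0 \right)} = \left(6 + 5\right)^{2} \left(28 - 7 \left(1 + 2 \cdot 0\right) 0\right) = 11^{2} \left(28 - 7 \left(1 + 0\right) 0\right) = 121 \left(28 - 7 \cdot 1 \cdot 0\right) = 121 \left(28 - 0\right) = 121 \left(28 + 0\right) = 121 \cdot 28 = 3388$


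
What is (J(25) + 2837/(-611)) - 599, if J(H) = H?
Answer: -353551/611 ≈ -578.64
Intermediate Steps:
(J(25) + 2837/(-611)) - 599 = (25 + 2837/(-611)) - 599 = (25 + 2837*(-1/611)) - 599 = (25 - 2837/611) - 599 = 12438/611 - 599 = -353551/611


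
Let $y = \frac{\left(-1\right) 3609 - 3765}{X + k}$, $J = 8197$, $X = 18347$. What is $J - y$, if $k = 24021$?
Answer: $\frac{173648935}{21184} \approx 8197.2$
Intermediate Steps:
$y = - \frac{3687}{21184}$ ($y = \frac{\left(-1\right) 3609 - 3765}{18347 + 24021} = \frac{-3609 - 3765}{42368} = \left(-7374\right) \frac{1}{42368} = - \frac{3687}{21184} \approx -0.17405$)
$J - y = 8197 - - \frac{3687}{21184} = 8197 + \frac{3687}{21184} = \frac{173648935}{21184}$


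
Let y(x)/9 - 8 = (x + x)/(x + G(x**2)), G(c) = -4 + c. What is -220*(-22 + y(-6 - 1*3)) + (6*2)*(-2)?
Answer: -178498/17 ≈ -10500.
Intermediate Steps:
y(x) = 72 + 18*x/(-4 + x + x**2) (y(x) = 72 + 9*((x + x)/(x + (-4 + x**2))) = 72 + 9*((2*x)/(-4 + x + x**2)) = 72 + 9*(2*x/(-4 + x + x**2)) = 72 + 18*x/(-4 + x + x**2))
-220*(-22 + y(-6 - 1*3)) + (6*2)*(-2) = -220*(-22 + 18*(-16 + 4*(-6 - 1*3)**2 + 5*(-6 - 1*3))/(-4 + (-6 - 1*3) + (-6 - 1*3)**2)) + (6*2)*(-2) = -220*(-22 + 18*(-16 + 4*(-6 - 3)**2 + 5*(-6 - 3))/(-4 + (-6 - 3) + (-6 - 3)**2)) + 12*(-2) = -220*(-22 + 18*(-16 + 4*(-9)**2 + 5*(-9))/(-4 - 9 + (-9)**2)) - 24 = -220*(-22 + 18*(-16 + 4*81 - 45)/(-4 - 9 + 81)) - 24 = -220*(-22 + 18*(-16 + 324 - 45)/68) - 24 = -220*(-22 + 18*(1/68)*263) - 24 = -220*(-22 + 2367/34) - 24 = -220*1619/34 - 24 = -178090/17 - 24 = -178498/17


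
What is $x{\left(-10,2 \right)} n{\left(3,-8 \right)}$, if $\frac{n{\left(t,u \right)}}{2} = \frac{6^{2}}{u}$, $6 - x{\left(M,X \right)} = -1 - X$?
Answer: $-81$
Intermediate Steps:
$x{\left(M,X \right)} = 7 + X$ ($x{\left(M,X \right)} = 6 - \left(-1 - X\right) = 6 + \left(1 + X\right) = 7 + X$)
$n{\left(t,u \right)} = \frac{72}{u}$ ($n{\left(t,u \right)} = 2 \frac{6^{2}}{u} = 2 \frac{36}{u} = \frac{72}{u}$)
$x{\left(-10,2 \right)} n{\left(3,-8 \right)} = \left(7 + 2\right) \frac{72}{-8} = 9 \cdot 72 \left(- \frac{1}{8}\right) = 9 \left(-9\right) = -81$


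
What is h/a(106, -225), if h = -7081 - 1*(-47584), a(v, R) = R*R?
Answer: 13501/16875 ≈ 0.80006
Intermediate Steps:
a(v, R) = R**2
h = 40503 (h = -7081 + 47584 = 40503)
h/a(106, -225) = 40503/((-225)**2) = 40503/50625 = 40503*(1/50625) = 13501/16875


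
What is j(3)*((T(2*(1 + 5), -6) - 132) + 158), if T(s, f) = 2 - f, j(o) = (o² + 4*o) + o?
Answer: 816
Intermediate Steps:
j(o) = o² + 5*o
j(3)*((T(2*(1 + 5), -6) - 132) + 158) = (3*(5 + 3))*(((2 - 1*(-6)) - 132) + 158) = (3*8)*(((2 + 6) - 132) + 158) = 24*((8 - 132) + 158) = 24*(-124 + 158) = 24*34 = 816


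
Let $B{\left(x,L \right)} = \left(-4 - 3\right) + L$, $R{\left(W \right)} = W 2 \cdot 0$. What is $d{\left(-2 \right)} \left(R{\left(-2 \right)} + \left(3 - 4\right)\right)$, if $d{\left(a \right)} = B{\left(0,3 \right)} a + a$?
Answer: $-6$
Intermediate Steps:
$R{\left(W \right)} = 0$ ($R{\left(W \right)} = 2 W 0 = 0$)
$B{\left(x,L \right)} = -7 + L$
$d{\left(a \right)} = - 3 a$ ($d{\left(a \right)} = \left(-7 + 3\right) a + a = - 4 a + a = - 3 a$)
$d{\left(-2 \right)} \left(R{\left(-2 \right)} + \left(3 - 4\right)\right) = \left(-3\right) \left(-2\right) \left(0 + \left(3 - 4\right)\right) = 6 \left(0 - 1\right) = 6 \left(-1\right) = -6$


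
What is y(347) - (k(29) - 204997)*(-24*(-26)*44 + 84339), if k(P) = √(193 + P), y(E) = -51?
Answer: 22917639564 - 111795*√222 ≈ 2.2916e+10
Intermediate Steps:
y(347) - (k(29) - 204997)*(-24*(-26)*44 + 84339) = -51 - (√(193 + 29) - 204997)*(-24*(-26)*44 + 84339) = -51 - (√222 - 204997)*(624*44 + 84339) = -51 - (-204997 + √222)*(27456 + 84339) = -51 - (-204997 + √222)*111795 = -51 - (-22917639615 + 111795*√222) = -51 + (22917639615 - 111795*√222) = 22917639564 - 111795*√222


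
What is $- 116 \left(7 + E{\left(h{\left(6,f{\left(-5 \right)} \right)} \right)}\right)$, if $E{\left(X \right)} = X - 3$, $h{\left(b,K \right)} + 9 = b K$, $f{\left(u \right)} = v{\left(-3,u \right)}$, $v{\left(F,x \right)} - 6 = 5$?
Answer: $-7076$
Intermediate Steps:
$v{\left(F,x \right)} = 11$ ($v{\left(F,x \right)} = 6 + 5 = 11$)
$f{\left(u \right)} = 11$
$h{\left(b,K \right)} = -9 + K b$ ($h{\left(b,K \right)} = -9 + b K = -9 + K b$)
$E{\left(X \right)} = -3 + X$
$- 116 \left(7 + E{\left(h{\left(6,f{\left(-5 \right)} \right)} \right)}\right) = - 116 \left(7 + \left(-3 + \left(-9 + 11 \cdot 6\right)\right)\right) = - 116 \left(7 + \left(-3 + \left(-9 + 66\right)\right)\right) = - 116 \left(7 + \left(-3 + 57\right)\right) = - 116 \left(7 + 54\right) = \left(-116\right) 61 = -7076$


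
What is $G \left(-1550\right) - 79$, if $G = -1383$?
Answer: $2143571$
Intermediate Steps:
$G \left(-1550\right) - 79 = \left(-1383\right) \left(-1550\right) - 79 = 2143650 - 79 = 2143571$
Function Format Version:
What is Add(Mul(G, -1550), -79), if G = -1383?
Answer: 2143571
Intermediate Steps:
Add(Mul(G, -1550), -79) = Add(Mul(-1383, -1550), -79) = Add(2143650, -79) = 2143571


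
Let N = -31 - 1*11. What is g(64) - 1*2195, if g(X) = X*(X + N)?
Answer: -787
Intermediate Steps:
N = -42 (N = -31 - 11 = -42)
g(X) = X*(-42 + X) (g(X) = X*(X - 42) = X*(-42 + X))
g(64) - 1*2195 = 64*(-42 + 64) - 1*2195 = 64*22 - 2195 = 1408 - 2195 = -787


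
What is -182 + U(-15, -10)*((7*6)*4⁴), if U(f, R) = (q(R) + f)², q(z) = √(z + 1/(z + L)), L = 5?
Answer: 11546738/5 - 64512*I*√255 ≈ 2.3093e+6 - 1.0302e+6*I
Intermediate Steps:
q(z) = √(z + 1/(5 + z)) (q(z) = √(z + 1/(z + 5)) = √(z + 1/(5 + z)))
U(f, R) = (f + √((1 + R*(5 + R))/(5 + R)))² (U(f, R) = (√((1 + R*(5 + R))/(5 + R)) + f)² = (f + √((1 + R*(5 + R))/(5 + R)))²)
-182 + U(-15, -10)*((7*6)*4⁴) = -182 + (-15 + √((1 - 10*(5 - 10))/(5 - 10)))²*((7*6)*4⁴) = -182 + (-15 + √((1 - 10*(-5))/(-5)))²*(42*256) = -182 + (-15 + √(-(1 + 50)/5))²*10752 = -182 + (-15 + √(-⅕*51))²*10752 = -182 + (-15 + √(-51/5))²*10752 = -182 + (-15 + I*√255/5)²*10752 = -182 + 10752*(-15 + I*√255/5)²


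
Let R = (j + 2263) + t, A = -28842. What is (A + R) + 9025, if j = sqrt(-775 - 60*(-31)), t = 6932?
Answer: -10622 + sqrt(1085) ≈ -10589.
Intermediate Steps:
j = sqrt(1085) (j = sqrt(-775 + 1860) = sqrt(1085) ≈ 32.939)
R = 9195 + sqrt(1085) (R = (sqrt(1085) + 2263) + 6932 = (2263 + sqrt(1085)) + 6932 = 9195 + sqrt(1085) ≈ 9227.9)
(A + R) + 9025 = (-28842 + (9195 + sqrt(1085))) + 9025 = (-19647 + sqrt(1085)) + 9025 = -10622 + sqrt(1085)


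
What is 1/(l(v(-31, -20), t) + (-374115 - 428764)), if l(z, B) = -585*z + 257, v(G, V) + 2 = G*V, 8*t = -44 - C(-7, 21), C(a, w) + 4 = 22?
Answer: -1/1164152 ≈ -8.5899e-7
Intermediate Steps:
C(a, w) = 18 (C(a, w) = -4 + 22 = 18)
t = -31/4 (t = (-44 - 1*18)/8 = (-44 - 18)/8 = (⅛)*(-62) = -31/4 ≈ -7.7500)
v(G, V) = -2 + G*V
l(z, B) = 257 - 585*z
1/(l(v(-31, -20), t) + (-374115 - 428764)) = 1/((257 - 585*(-2 - 31*(-20))) + (-374115 - 428764)) = 1/((257 - 585*(-2 + 620)) - 802879) = 1/((257 - 585*618) - 802879) = 1/((257 - 361530) - 802879) = 1/(-361273 - 802879) = 1/(-1164152) = -1/1164152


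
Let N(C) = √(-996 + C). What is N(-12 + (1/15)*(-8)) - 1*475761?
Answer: -475761 + 2*I*√56730/15 ≈ -4.7576e+5 + 31.757*I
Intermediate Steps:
N(-12 + (1/15)*(-8)) - 1*475761 = √(-996 + (-12 + (1/15)*(-8))) - 1*475761 = √(-996 + (-12 + (1*(1/15))*(-8))) - 475761 = √(-996 + (-12 + (1/15)*(-8))) - 475761 = √(-996 + (-12 - 8/15)) - 475761 = √(-996 - 188/15) - 475761 = √(-15128/15) - 475761 = 2*I*√56730/15 - 475761 = -475761 + 2*I*√56730/15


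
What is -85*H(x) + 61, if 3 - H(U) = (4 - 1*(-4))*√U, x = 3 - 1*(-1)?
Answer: 1166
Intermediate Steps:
x = 4 (x = 3 + 1 = 4)
H(U) = 3 - 8*√U (H(U) = 3 - (4 - 1*(-4))*√U = 3 - (4 + 4)*√U = 3 - 8*√U)
-85*H(x) + 61 = -85*(3 - 8*√4) + 61 = -85*(3 - 8*2) + 61 = -85*(3 - 16) + 61 = -85*(-13) + 61 = 1105 + 61 = 1166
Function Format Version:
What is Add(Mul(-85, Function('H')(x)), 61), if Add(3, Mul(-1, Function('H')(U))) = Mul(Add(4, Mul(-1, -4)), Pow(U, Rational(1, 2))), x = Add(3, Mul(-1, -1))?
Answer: 1166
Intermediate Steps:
x = 4 (x = Add(3, 1) = 4)
Function('H')(U) = Add(3, Mul(-8, Pow(U, Rational(1, 2)))) (Function('H')(U) = Add(3, Mul(-1, Mul(Add(4, Mul(-1, -4)), Pow(U, Rational(1, 2))))) = Add(3, Mul(-1, Mul(Add(4, 4), Pow(U, Rational(1, 2))))) = Add(3, Mul(-1, Mul(8, Pow(U, Rational(1, 2))))) = Add(3, Mul(-8, Pow(U, Rational(1, 2)))))
Add(Mul(-85, Function('H')(x)), 61) = Add(Mul(-85, Add(3, Mul(-8, Pow(4, Rational(1, 2))))), 61) = Add(Mul(-85, Add(3, Mul(-8, 2))), 61) = Add(Mul(-85, Add(3, -16)), 61) = Add(Mul(-85, -13), 61) = Add(1105, 61) = 1166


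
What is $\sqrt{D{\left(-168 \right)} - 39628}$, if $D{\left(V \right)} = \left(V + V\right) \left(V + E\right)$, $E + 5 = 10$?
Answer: $2 \sqrt{3785} \approx 123.04$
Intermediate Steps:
$E = 5$ ($E = -5 + 10 = 5$)
$D{\left(V \right)} = 2 V \left(5 + V\right)$ ($D{\left(V \right)} = \left(V + V\right) \left(V + 5\right) = 2 V \left(5 + V\right)$)
$\sqrt{D{\left(-168 \right)} - 39628} = \sqrt{2 \left(-168\right) \left(5 - 168\right) - 39628} = \sqrt{2 \left(-168\right) \left(-163\right) - 39628} = \sqrt{54768 - 39628} = \sqrt{15140} = 2 \sqrt{3785}$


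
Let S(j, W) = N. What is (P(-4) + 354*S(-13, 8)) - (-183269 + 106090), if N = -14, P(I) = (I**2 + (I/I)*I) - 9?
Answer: 72226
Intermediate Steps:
P(I) = -9 + I + I**2 (P(I) = (I**2 + 1*I) - 9 = (I**2 + I) - 9 = (I + I**2) - 9 = -9 + I + I**2)
S(j, W) = -14
(P(-4) + 354*S(-13, 8)) - (-183269 + 106090) = ((-9 - 4 + (-4)**2) + 354*(-14)) - (-183269 + 106090) = ((-9 - 4 + 16) - 4956) - 1*(-77179) = (3 - 4956) + 77179 = -4953 + 77179 = 72226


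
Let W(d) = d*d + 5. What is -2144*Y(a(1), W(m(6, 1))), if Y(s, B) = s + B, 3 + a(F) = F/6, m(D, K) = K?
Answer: -20368/3 ≈ -6789.3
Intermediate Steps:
a(F) = -3 + F/6
W(d) = 5 + d² (W(d) = d² + 5 = 5 + d²)
Y(s, B) = B + s
-2144*Y(a(1), W(m(6, 1))) = -2144*((5 + 1²) + (-3 + (⅙)*1)) = -2144*((5 + 1) + (-3 + ⅙)) = -2144*(6 - 17/6) = -2144*19/6 = -20368/3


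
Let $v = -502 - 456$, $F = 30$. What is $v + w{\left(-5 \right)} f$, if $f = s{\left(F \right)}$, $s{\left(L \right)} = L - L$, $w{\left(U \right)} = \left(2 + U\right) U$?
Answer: $-958$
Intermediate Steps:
$w{\left(U \right)} = U \left(2 + U\right)$
$s{\left(L \right)} = 0$
$f = 0$
$v = -958$ ($v = -502 - 456 = -958$)
$v + w{\left(-5 \right)} f = -958 + - 5 \left(2 - 5\right) 0 = -958 + \left(-5\right) \left(-3\right) 0 = -958 + 15 \cdot 0 = -958 + 0 = -958$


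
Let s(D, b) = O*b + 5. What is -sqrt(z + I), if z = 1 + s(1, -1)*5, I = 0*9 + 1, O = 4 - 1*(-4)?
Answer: -I*sqrt(13) ≈ -3.6056*I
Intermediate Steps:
O = 8 (O = 4 + 4 = 8)
I = 1 (I = 0 + 1 = 1)
s(D, b) = 5 + 8*b (s(D, b) = 8*b + 5 = 5 + 8*b)
z = -14 (z = 1 + (5 + 8*(-1))*5 = 1 + (5 - 8)*5 = 1 - 3*5 = 1 - 15 = -14)
-sqrt(z + I) = -sqrt(-14 + 1) = -sqrt(-13) = -I*sqrt(13)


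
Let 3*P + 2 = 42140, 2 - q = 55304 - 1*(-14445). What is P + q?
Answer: -55701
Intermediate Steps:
q = -69747 (q = 2 - (55304 - 1*(-14445)) = 2 - (55304 + 14445) = 2 - 1*69749 = 2 - 69749 = -69747)
P = 14046 (P = -⅔ + (⅓)*42140 = -⅔ + 42140/3 = 14046)
P + q = 14046 - 69747 = -55701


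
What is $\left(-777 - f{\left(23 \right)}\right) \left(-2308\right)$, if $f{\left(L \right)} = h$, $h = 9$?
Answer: $1814088$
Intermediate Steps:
$f{\left(L \right)} = 9$
$\left(-777 - f{\left(23 \right)}\right) \left(-2308\right) = \left(-777 - 9\right) \left(-2308\right) = \left(-786\right) \left(-2308\right) = 1814088$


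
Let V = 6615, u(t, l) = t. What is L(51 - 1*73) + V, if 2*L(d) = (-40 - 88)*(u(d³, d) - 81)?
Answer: 693271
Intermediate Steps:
L(d) = 5184 - 64*d³ (L(d) = ((-40 - 88)*(d³ - 81))/2 = (-128*(-81 + d³))/2 = (10368 - 128*d³)/2 = 5184 - 64*d³)
L(51 - 1*73) + V = (5184 - 64*(51 - 1*73)³) + 6615 = (5184 - 64*(51 - 73)³) + 6615 = (5184 - 64*(-22)³) + 6615 = (5184 - 64*(-10648)) + 6615 = (5184 + 681472) + 6615 = 686656 + 6615 = 693271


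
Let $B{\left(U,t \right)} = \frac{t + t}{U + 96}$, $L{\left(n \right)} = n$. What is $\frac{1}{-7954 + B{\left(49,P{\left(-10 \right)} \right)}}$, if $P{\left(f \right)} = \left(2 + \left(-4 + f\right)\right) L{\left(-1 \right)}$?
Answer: $- \frac{145}{1153306} \approx -0.00012573$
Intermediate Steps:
$P{\left(f \right)} = 2 - f$ ($P{\left(f \right)} = \left(2 + \left(-4 + f\right)\right) \left(-1\right) = \left(-2 + f\right) \left(-1\right) = 2 - f$)
$B{\left(U,t \right)} = \frac{2 t}{96 + U}$
$\frac{1}{-7954 + B{\left(49,P{\left(-10 \right)} \right)}} = \frac{1}{-7954 + \frac{2 \left(2 - -10\right)}{96 + 49}} = \frac{1}{-7954 + \frac{2 \left(2 + 10\right)}{145}} = \frac{1}{-7954 + 2 \cdot 12 \cdot \frac{1}{145}} = \frac{1}{-7954 + \frac{24}{145}} = \frac{1}{- \frac{1153306}{145}} = - \frac{145}{1153306}$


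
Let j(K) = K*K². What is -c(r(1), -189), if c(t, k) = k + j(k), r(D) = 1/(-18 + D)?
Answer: 6751458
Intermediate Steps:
j(K) = K³
c(t, k) = k + k³
-c(r(1), -189) = -(-189 + (-189)³) = -(-189 - 6751269) = -1*(-6751458) = 6751458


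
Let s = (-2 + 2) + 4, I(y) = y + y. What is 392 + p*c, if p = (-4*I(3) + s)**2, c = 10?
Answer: 4392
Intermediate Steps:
I(y) = 2*y
s = 4 (s = 0 + 4 = 4)
p = 400 (p = (-8*3 + 4)**2 = (-4*6 + 4)**2 = (-24 + 4)**2 = (-20)**2 = 400)
392 + p*c = 392 + 400*10 = 392 + 4000 = 4392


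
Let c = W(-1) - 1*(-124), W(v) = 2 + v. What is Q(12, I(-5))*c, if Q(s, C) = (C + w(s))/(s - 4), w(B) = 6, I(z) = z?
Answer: 125/8 ≈ 15.625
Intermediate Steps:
Q(s, C) = (6 + C)/(-4 + s) (Q(s, C) = (C + 6)/(s - 4) = (6 + C)/(-4 + s))
c = 125 (c = (2 - 1) - 1*(-124) = 1 + 124 = 125)
Q(12, I(-5))*c = ((6 - 5)/(-4 + 12))*125 = (1/8)*125 = ((⅛)*1)*125 = (⅛)*125 = 125/8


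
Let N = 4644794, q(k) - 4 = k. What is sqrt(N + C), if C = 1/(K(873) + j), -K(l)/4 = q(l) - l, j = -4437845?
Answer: sqrt(91477407546249011013)/4437861 ≈ 2155.2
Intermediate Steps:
q(k) = 4 + k
K(l) = -16 (K(l) = -4*((4 + l) - l) = -4*4 = -16)
C = -1/4437861 (C = 1/(-16 - 4437845) = 1/(-4437861) = -1/4437861 ≈ -2.2533e-7)
sqrt(N + C) = sqrt(4644794 - 1/4437861) = sqrt(20612950145633/4437861) = sqrt(91477407546249011013)/4437861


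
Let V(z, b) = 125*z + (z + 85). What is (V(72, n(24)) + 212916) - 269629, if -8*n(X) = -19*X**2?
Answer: -47556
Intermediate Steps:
n(X) = 19*X**2/8 (n(X) = -(-19)*X**2/8 = 19*X**2/8)
V(z, b) = 85 + 126*z (V(z, b) = 125*z + (85 + z) = 85 + 126*z)
(V(72, n(24)) + 212916) - 269629 = ((85 + 126*72) + 212916) - 269629 = ((85 + 9072) + 212916) - 269629 = (9157 + 212916) - 269629 = 222073 - 269629 = -47556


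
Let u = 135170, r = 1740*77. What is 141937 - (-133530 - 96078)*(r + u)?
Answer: 61799135137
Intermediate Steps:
r = 133980
141937 - (-133530 - 96078)*(r + u) = 141937 - (-133530 - 96078)*(133980 + 135170) = 141937 - (-229608)*269150 = 141937 - 1*(-61798993200) = 141937 + 61798993200 = 61799135137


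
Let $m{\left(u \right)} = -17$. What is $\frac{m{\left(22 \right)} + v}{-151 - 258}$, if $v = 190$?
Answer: $- \frac{173}{409} \approx -0.42298$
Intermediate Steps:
$\frac{m{\left(22 \right)} + v}{-151 - 258} = \frac{-17 + 190}{-151 - 258} = \frac{173}{-409} = 173 \left(- \frac{1}{409}\right) = - \frac{173}{409}$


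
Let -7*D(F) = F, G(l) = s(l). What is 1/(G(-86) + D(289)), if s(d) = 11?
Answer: -7/212 ≈ -0.033019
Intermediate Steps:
G(l) = 11
D(F) = -F/7
1/(G(-86) + D(289)) = 1/(11 - ⅐*289) = 1/(11 - 289/7) = 1/(-212/7) = -7/212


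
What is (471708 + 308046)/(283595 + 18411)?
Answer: 389877/151003 ≈ 2.5819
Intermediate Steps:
(471708 + 308046)/(283595 + 18411) = 779754/302006 = 779754*(1/302006) = 389877/151003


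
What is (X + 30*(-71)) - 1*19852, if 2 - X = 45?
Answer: -22025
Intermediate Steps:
X = -43 (X = 2 - 1*45 = 2 - 45 = -43)
(X + 30*(-71)) - 1*19852 = (-43 + 30*(-71)) - 1*19852 = (-43 - 2130) - 19852 = -2173 - 19852 = -22025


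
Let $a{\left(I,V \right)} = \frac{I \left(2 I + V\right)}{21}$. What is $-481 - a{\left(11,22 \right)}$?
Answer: $- \frac{10585}{21} \approx -504.05$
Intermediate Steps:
$a{\left(I,V \right)} = \frac{I \left(V + 2 I\right)}{21}$ ($a{\left(I,V \right)} = I \left(V + 2 I\right) \frac{1}{21} = \frac{I \left(V + 2 I\right)}{21}$)
$-481 - a{\left(11,22 \right)} = -481 - \frac{1}{21} \cdot 11 \left(22 + 2 \cdot 11\right) = -481 - \frac{1}{21} \cdot 11 \left(22 + 22\right) = -481 - \frac{1}{21} \cdot 11 \cdot 44 = -481 - \frac{484}{21} = - \frac{10585}{21}$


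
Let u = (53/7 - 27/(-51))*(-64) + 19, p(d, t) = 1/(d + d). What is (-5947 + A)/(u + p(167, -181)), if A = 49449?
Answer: -1729030492/19851171 ≈ -87.100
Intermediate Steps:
p(d, t) = 1/(2*d)
u = -59435/119 (u = (53*(⅐) - 27*(-1/51))*(-64) + 19 = (53/7 + 9/17)*(-64) + 19 = (964/119)*(-64) + 19 = -61696/119 + 19 = -59435/119 ≈ -499.45)
(-5947 + A)/(u + p(167, -181)) = (-5947 + 49449)/(-59435/119 + (½)/167) = 43502/(-59435/119 + (½)*(1/167)) = 43502/(-59435/119 + 1/334) = 43502/(-19851171/39746) = 43502*(-39746/19851171) = -1729030492/19851171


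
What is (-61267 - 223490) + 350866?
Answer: 66109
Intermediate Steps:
(-61267 - 223490) + 350866 = -284757 + 350866 = 66109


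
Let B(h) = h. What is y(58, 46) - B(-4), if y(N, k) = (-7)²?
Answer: 53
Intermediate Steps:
y(N, k) = 49
y(58, 46) - B(-4) = 49 - 1*(-4) = 49 + 4 = 53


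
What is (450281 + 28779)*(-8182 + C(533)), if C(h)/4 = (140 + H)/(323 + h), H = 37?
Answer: -419362177630/107 ≈ -3.9193e+9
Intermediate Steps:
C(h) = 708/(323 + h) (C(h) = 4*((140 + 37)/(323 + h)) = 4*(177/(323 + h)) = 708/(323 + h))
(450281 + 28779)*(-8182 + C(533)) = (450281 + 28779)*(-8182 + 708/(323 + 533)) = 479060*(-8182 + 708/856) = 479060*(-8182 + 708*(1/856)) = 479060*(-8182 + 177/214) = 479060*(-1750771/214) = -419362177630/107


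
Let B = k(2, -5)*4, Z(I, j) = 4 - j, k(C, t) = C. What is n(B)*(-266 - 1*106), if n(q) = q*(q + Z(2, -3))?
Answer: -44640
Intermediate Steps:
B = 8 (B = 2*4 = 8)
n(q) = q*(7 + q) (n(q) = q*(q + (4 - 1*(-3))) = q*(q + (4 + 3)) = q*(q + 7) = q*(7 + q))
n(B)*(-266 - 1*106) = (8*(7 + 8))*(-266 - 1*106) = (8*15)*(-266 - 106) = 120*(-372) = -44640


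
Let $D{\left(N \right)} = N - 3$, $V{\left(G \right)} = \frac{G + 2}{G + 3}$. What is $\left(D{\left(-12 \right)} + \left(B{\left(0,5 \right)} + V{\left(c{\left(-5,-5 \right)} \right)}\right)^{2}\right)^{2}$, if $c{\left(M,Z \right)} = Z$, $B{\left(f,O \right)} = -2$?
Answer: $\frac{3481}{16} \approx 217.56$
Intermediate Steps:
$V{\left(G \right)} = \frac{2 + G}{3 + G}$
$D{\left(N \right)} = -3 + N$ ($D{\left(N \right)} = N - 3 = -3 + N$)
$\left(D{\left(-12 \right)} + \left(B{\left(0,5 \right)} + V{\left(c{\left(-5,-5 \right)} \right)}\right)^{2}\right)^{2} = \left(\left(-3 - 12\right) + \left(-2 + \frac{2 - 5}{3 - 5}\right)^{2}\right)^{2} = \left(-15 + \left(-2 + \frac{1}{-2} \left(-3\right)\right)^{2}\right)^{2} = \left(-15 + \left(-2 - - \frac{3}{2}\right)^{2}\right)^{2} = \left(-15 + \left(-2 + \frac{3}{2}\right)^{2}\right)^{2} = \left(-15 + \left(- \frac{1}{2}\right)^{2}\right)^{2} = \left(-15 + \frac{1}{4}\right)^{2} = \left(- \frac{59}{4}\right)^{2} = \frac{3481}{16}$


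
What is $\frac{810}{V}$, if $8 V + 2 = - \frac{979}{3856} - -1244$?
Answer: $\frac{24986880}{4788173} \approx 5.2185$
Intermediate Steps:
$V = \frac{4788173}{30848}$ ($V = - \frac{1}{4} + \frac{- \frac{979}{3856} - -1244}{8} = - \frac{1}{4} + \frac{\left(-979\right) \frac{1}{3856} + 1244}{8} = - \frac{1}{4} + \frac{- \frac{979}{3856} + 1244}{8} = - \frac{1}{4} + \frac{1}{8} \cdot \frac{4795885}{3856} = - \frac{1}{4} + \frac{4795885}{30848} = \frac{4788173}{30848} \approx 155.22$)
$\frac{810}{V} = \frac{810}{\frac{4788173}{30848}} = 810 \cdot \frac{30848}{4788173} = \frac{24986880}{4788173}$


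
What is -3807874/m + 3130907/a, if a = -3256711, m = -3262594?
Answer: 1093133374828/5312662884167 ≈ 0.20576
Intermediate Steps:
-3807874/m + 3130907/a = -3807874/(-3262594) + 3130907/(-3256711) = -3807874*(-1/3262594) + 3130907*(-1/3256711) = 1903937/1631297 - 3130907/3256711 = 1093133374828/5312662884167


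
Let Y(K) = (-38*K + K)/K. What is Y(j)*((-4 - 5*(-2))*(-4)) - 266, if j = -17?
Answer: 622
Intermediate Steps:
Y(K) = -37 (Y(K) = (-37*K)/K = -37)
Y(j)*((-4 - 5*(-2))*(-4)) - 266 = -37*(-4 - 5*(-2))*(-4) - 266 = -37*(-4 + 10)*(-4) - 266 = -222*(-4) - 266 = -37*(-24) - 266 = 888 - 266 = 622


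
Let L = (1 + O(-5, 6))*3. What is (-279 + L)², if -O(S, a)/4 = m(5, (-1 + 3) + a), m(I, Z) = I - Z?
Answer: 57600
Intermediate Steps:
O(S, a) = -12 + 4*a (O(S, a) = -4*(5 - ((-1 + 3) + a)) = -4*(5 - (2 + a)) = -4*(5 + (-2 - a)) = -4*(3 - a) = -12 + 4*a)
L = 39 (L = (1 + (-12 + 4*6))*3 = (1 + (-12 + 24))*3 = (1 + 12)*3 = 13*3 = 39)
(-279 + L)² = (-279 + 39)² = (-240)² = 57600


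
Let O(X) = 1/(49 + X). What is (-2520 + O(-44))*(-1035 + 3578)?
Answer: -32039257/5 ≈ -6.4078e+6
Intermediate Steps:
(-2520 + O(-44))*(-1035 + 3578) = (-2520 + 1/(49 - 44))*(-1035 + 3578) = (-2520 + 1/5)*2543 = -12599/5*2543 = -32039257/5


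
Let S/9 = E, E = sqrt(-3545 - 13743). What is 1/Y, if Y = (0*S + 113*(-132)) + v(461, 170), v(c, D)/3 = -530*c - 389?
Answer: -1/749073 ≈ -1.3350e-6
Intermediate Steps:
E = 2*I*sqrt(4322) (E = sqrt(-17288) = 2*I*sqrt(4322) ≈ 131.48*I)
v(c, D) = -1167 - 1590*c (v(c, D) = 3*(-530*c - 389) = 3*(-389 - 530*c) = -1167 - 1590*c)
S = 18*I*sqrt(4322) (S = 9*(2*I*sqrt(4322)) = 18*I*sqrt(4322) ≈ 1183.4*I)
Y = -749073 (Y = (0*(18*I*sqrt(4322)) + 113*(-132)) + (-1167 - 1590*461) = (0 - 14916) + (-1167 - 732990) = -14916 - 734157 = -749073)
1/Y = 1/(-749073) = -1/749073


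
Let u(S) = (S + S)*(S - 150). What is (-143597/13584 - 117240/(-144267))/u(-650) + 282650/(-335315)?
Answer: -2954249874325230463/3504663965879040000 ≈ -0.84295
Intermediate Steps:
u(S) = 2*S*(-150 + S) (u(S) = (2*S)*(-150 + S) = 2*S*(-150 + S))
(-143597/13584 - 117240/(-144267))/u(-650) + 282650/(-335315) = (-143597/13584 - 117240/(-144267))/((2*(-650)*(-150 - 650))) + 282650/(-335315) = (-143597*1/13584 - 117240*(-1/144267))/((2*(-650)*(-800))) + 282650*(-1/335315) = (-143597/13584 + 39080/48089)/1040000 - 56530/67063 = -6374573413/653240976*1/1040000 - 56530/67063 = -490351801/52259278080000 - 56530/67063 = -2954249874325230463/3504663965879040000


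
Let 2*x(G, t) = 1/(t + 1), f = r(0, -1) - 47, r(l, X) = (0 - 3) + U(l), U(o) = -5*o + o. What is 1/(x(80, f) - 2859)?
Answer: -98/280183 ≈ -0.00034977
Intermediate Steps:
U(o) = -4*o
r(l, X) = -3 - 4*l (r(l, X) = (0 - 3) - 4*l = -3 - 4*l)
f = -50 (f = (-3 - 4*0) - 47 = (-3 + 0) - 47 = -3 - 47 = -50)
x(G, t) = 1/(2*(1 + t)) (x(G, t) = 1/(2*(t + 1)) = 1/(2*(1 + t)))
1/(x(80, f) - 2859) = 1/(1/(2*(1 - 50)) - 2859) = 1/((½)/(-49) - 2859) = 1/((½)*(-1/49) - 2859) = 1/(-1/98 - 2859) = 1/(-280183/98) = -98/280183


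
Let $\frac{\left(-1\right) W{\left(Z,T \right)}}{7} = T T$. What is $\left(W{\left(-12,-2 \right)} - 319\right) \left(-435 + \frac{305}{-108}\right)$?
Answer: $\frac{16407895}{108} \approx 1.5193 \cdot 10^{5}$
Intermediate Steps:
$W{\left(Z,T \right)} = - 7 T^{2}$ ($W{\left(Z,T \right)} = - 7 T T = - 7 T^{2}$)
$\left(W{\left(-12,-2 \right)} - 319\right) \left(-435 + \frac{305}{-108}\right) = \left(- 7 \left(-2\right)^{2} - 319\right) \left(-435 + \frac{305}{-108}\right) = \left(\left(-7\right) 4 - 319\right) \left(-435 + 305 \left(- \frac{1}{108}\right)\right) = \left(-28 - 319\right) \left(-435 - \frac{305}{108}\right) = \left(-347\right) \left(- \frac{47285}{108}\right) = \frac{16407895}{108}$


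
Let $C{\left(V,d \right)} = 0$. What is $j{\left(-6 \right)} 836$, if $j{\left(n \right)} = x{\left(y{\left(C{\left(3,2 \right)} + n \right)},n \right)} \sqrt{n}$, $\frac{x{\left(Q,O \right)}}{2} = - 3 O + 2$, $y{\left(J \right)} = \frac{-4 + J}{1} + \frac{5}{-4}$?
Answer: $33440 i \sqrt{6} \approx 81911.0 i$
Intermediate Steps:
$y{\left(J \right)} = - \frac{21}{4} + J$ ($y{\left(J \right)} = \left(-4 + J\right) 1 + 5 \left(- \frac{1}{4}\right) = \left(-4 + J\right) - \frac{5}{4} = - \frac{21}{4} + J$)
$x{\left(Q,O \right)} = 4 - 6 O$ ($x{\left(Q,O \right)} = 2 \left(- 3 O + 2\right) = 2 \left(2 - 3 O\right) = 4 - 6 O$)
$j{\left(n \right)} = \sqrt{n} \left(4 - 6 n\right)$ ($j{\left(n \right)} = \left(4 - 6 n\right) \sqrt{n} = \sqrt{n} \left(4 - 6 n\right)$)
$j{\left(-6 \right)} 836 = \sqrt{-6} \left(4 - -36\right) 836 = i \sqrt{6} \left(4 + 36\right) 836 = i \sqrt{6} \cdot 40 \cdot 836 = 40 i \sqrt{6} \cdot 836 = 33440 i \sqrt{6}$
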